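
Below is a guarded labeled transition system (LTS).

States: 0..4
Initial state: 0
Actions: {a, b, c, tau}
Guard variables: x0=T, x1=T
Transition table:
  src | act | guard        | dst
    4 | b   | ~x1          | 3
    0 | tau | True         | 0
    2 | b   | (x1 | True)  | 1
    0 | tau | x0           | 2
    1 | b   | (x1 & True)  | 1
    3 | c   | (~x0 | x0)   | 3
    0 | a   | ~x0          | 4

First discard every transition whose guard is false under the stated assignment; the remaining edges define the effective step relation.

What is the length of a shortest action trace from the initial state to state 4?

BFS to 4:
  Layer 0: {0}
  Layer 1: {2}
  Layer 2: {1}
4 never appears.

Answer: UNREACHABLE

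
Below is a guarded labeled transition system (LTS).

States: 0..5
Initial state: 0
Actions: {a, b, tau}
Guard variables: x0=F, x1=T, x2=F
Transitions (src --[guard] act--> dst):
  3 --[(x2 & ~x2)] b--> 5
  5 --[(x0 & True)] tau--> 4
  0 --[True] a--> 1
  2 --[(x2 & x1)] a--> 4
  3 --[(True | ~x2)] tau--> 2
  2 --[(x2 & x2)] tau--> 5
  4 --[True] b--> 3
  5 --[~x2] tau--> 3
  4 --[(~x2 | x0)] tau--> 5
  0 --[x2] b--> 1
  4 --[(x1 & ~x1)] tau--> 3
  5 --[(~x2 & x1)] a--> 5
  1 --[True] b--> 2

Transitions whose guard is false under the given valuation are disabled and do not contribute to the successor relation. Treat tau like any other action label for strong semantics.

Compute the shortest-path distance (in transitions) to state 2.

BFS to 2:
  Layer 0: {0}
  Layer 1: {1}
  Layer 2: {2}
first hit 2 at d=2 via a·b

Answer: 2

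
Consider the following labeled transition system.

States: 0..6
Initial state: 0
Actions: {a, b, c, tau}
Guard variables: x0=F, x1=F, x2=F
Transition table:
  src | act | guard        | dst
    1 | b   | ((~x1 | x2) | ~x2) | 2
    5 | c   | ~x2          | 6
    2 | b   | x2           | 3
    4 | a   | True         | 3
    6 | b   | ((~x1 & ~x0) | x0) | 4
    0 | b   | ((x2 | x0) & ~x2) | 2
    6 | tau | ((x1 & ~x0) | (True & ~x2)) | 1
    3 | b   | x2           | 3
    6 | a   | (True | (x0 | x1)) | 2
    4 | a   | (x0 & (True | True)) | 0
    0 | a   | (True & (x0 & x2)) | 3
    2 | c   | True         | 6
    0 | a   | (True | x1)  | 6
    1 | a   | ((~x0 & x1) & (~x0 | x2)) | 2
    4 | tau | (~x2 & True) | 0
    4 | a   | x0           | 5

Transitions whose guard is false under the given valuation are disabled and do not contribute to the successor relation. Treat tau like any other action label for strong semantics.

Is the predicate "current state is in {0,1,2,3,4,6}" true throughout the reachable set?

Inv-set: {0,1,2,3,4,6}
Reachable = {0,1,2,3,4,6}
  0: ✓
  1: ✓
  2: ✓
  3: ✓
  4: ✓
  6: ✓

Answer: INVARIANT HOLDS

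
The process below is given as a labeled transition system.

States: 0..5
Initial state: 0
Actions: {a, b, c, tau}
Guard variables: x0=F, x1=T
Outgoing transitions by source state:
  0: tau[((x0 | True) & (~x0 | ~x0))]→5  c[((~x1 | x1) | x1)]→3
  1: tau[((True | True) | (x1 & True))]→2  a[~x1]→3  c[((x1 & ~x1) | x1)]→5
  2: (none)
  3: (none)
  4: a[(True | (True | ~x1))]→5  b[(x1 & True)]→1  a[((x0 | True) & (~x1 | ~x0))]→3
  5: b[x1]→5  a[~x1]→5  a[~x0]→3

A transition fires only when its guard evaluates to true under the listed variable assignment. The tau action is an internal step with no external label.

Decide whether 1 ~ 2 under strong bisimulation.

Compute ~ classes (split until stable):
  π0 = {{0,1,2,3,4,5}}
  π1 = {{0,1},{2,3},{4,5}}
  π2 = {{0},{1},{2,3},{4},{5}}
Fixed point at round 3; 5 class(es).
1∈{1}, 2∈{2,3}

Answer: NOT BISIMILAR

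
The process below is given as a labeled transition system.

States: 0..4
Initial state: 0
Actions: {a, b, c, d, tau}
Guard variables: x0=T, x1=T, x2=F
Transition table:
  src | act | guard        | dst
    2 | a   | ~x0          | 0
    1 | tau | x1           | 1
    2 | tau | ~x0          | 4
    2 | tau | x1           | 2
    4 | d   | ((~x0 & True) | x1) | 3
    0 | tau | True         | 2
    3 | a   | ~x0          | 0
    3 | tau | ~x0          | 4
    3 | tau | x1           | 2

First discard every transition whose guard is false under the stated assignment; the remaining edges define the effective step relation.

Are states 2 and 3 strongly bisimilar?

Compute ~ classes (split until stable):
  round 0: {{0,1,2,3,4}}
  round 1: {{0,1,2,3},{4}}
stable after 2 split(s): 2 block(s)
2∈{0,1,2,3}, 3∈{0,1,2,3}

Answer: BISIMILAR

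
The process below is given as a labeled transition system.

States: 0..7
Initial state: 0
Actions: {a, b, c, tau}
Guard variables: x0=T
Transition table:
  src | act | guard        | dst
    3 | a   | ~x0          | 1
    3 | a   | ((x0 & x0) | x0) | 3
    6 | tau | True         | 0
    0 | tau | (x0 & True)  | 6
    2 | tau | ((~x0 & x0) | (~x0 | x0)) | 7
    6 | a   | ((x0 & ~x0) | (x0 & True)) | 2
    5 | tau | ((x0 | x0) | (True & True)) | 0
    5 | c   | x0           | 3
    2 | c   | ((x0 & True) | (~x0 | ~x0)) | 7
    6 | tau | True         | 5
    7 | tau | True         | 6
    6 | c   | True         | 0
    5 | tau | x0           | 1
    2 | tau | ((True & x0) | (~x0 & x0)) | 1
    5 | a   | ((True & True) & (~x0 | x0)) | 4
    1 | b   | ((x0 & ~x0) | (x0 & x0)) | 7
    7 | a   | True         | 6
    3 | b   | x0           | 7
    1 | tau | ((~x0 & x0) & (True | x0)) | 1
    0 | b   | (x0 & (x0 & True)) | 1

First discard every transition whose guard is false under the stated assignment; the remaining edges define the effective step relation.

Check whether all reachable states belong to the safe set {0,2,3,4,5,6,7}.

Answer: INVARIANT VIOLATED at state 1

Analysis:
Allowed set {0,2,3,4,5,6,7}
R = {0,1,2,3,4,5,6,7}
  0: safe
  1: ✗ unsafe
  2: safe
  3: safe
  4: safe
  5: safe
  6: safe
  7: safe
witness against invariant: b → 1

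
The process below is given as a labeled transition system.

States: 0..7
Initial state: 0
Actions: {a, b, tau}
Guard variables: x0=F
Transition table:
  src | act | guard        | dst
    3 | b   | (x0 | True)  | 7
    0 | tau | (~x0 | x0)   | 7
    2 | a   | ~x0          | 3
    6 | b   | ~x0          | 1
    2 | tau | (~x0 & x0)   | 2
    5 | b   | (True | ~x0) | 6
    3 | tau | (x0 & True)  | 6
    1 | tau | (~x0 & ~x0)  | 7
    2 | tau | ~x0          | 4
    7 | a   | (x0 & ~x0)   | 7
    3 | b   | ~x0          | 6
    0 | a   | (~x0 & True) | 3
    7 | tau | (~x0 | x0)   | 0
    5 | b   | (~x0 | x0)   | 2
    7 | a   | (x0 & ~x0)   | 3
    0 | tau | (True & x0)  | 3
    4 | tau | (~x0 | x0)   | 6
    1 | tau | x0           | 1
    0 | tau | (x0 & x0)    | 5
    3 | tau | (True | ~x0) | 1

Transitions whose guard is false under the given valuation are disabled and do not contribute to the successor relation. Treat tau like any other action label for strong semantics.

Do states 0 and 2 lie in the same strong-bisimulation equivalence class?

Bisimulation quotient by refinement:
  round 0: {{0,1,2,3,4,5,6,7}}
  round 1: {{0,2},{1,4,7},{3},{5,6}}
  round 2: {{0,2},{1},{3},{4},{5},{6},{7}}
  round 3: {{0},{1},{2},{3},{4},{5},{6},{7}}
stable after 4 split(s): 8 block(s)
[0]={0}  [2]={2}

Answer: NOT BISIMILAR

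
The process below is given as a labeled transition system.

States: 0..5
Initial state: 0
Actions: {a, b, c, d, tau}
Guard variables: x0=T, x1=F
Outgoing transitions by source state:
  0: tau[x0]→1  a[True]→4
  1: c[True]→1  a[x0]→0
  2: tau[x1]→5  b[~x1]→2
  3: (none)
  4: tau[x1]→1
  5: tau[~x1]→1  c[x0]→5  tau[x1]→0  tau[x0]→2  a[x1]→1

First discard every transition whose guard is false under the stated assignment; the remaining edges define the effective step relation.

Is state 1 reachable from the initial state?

Answer: REACHABLE

Trace:
After dropping false guards: 8 live edges.
Layer 0: {0}
Layer 1: {1,4}  cumulative {0,1,4}
Reach set: {0,1,4}
trace reaching 1: tau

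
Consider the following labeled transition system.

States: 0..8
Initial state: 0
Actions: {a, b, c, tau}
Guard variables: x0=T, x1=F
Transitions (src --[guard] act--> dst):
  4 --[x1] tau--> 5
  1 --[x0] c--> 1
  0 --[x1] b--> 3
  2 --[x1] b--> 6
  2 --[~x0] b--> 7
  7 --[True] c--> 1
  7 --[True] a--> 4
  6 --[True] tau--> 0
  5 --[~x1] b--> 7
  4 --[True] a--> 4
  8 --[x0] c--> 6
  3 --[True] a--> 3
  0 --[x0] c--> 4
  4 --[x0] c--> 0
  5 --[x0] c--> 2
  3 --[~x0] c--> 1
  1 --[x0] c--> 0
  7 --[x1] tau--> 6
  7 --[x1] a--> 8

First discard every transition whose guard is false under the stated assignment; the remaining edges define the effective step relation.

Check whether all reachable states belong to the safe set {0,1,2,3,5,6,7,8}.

Inv-set: {0,1,2,3,5,6,7,8}
Reach set: {0,4}
  0: safe
  4: VIOLATES
counterexample path to 4: c

Answer: INVARIANT VIOLATED at state 4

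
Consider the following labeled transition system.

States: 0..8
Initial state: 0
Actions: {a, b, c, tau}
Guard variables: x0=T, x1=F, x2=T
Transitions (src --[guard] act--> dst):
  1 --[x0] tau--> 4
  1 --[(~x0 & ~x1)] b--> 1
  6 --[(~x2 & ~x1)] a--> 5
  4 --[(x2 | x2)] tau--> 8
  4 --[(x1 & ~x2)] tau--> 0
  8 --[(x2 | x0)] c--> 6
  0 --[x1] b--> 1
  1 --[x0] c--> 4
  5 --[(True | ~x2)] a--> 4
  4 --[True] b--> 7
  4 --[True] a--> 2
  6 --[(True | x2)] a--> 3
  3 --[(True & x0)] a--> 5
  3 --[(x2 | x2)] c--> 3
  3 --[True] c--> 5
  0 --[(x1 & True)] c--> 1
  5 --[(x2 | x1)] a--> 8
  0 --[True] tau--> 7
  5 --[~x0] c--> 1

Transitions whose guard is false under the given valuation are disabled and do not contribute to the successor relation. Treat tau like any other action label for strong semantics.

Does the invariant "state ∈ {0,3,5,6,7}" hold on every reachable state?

Inv-set: {0,3,5,6,7}
Reachable = {0,7}
  0: ✓
  7: ✓

Answer: INVARIANT HOLDS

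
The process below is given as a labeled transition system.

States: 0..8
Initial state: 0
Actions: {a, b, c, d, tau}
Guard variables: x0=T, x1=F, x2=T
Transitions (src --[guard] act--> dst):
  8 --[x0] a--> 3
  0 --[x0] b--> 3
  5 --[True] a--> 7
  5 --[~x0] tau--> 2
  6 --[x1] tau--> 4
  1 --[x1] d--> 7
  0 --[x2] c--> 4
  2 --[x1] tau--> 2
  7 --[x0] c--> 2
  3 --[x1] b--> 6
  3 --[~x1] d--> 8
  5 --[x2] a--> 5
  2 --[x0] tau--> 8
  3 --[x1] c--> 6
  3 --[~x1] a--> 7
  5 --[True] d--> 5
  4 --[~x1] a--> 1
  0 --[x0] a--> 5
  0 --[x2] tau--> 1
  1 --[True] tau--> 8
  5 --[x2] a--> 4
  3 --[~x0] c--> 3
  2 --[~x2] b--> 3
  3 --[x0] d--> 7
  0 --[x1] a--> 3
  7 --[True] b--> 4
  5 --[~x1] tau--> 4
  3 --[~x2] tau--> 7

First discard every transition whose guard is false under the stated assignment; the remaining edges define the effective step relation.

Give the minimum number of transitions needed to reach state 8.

Answer: 2

Trace:
Breadth-first toward 8:
  depth 0: {0}
  depth 1: {1,3,4,5}
  depth 2: {7,8}
depth(8)=2, e.g. b·d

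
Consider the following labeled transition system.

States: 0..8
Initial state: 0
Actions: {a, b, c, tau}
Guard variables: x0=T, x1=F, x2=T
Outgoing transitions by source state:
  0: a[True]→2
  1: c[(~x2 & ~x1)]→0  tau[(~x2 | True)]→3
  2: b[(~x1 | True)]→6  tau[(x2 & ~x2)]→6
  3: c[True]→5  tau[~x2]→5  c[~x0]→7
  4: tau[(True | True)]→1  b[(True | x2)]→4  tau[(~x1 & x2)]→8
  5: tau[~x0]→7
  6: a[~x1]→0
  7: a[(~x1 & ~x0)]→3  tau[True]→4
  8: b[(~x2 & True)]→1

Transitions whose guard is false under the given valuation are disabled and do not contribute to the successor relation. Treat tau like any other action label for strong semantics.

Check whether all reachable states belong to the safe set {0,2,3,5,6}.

Answer: INVARIANT HOLDS

Analysis:
Inv-set: {0,2,3,5,6}
Reach set: {0,2,6}
  0: ✓
  2: ✓
  6: ✓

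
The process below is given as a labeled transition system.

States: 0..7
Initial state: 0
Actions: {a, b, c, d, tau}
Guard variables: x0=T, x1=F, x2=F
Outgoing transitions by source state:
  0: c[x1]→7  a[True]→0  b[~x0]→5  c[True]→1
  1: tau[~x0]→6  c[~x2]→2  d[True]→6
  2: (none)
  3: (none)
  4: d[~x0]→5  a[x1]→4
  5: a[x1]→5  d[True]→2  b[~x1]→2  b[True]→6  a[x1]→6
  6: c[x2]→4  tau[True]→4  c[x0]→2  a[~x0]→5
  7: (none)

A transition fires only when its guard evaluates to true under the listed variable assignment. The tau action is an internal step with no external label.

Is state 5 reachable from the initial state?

Answer: UNREACHABLE

Trace:
After dropping false guards: 9 live edges.
L0 = {0}
L1 = {1}  total {0,1}
L2 = {2,6}  total {0,1,2,6}
L3 = {4}  total {0,1,2,4,6}
Reachable = {0,1,2,4,6}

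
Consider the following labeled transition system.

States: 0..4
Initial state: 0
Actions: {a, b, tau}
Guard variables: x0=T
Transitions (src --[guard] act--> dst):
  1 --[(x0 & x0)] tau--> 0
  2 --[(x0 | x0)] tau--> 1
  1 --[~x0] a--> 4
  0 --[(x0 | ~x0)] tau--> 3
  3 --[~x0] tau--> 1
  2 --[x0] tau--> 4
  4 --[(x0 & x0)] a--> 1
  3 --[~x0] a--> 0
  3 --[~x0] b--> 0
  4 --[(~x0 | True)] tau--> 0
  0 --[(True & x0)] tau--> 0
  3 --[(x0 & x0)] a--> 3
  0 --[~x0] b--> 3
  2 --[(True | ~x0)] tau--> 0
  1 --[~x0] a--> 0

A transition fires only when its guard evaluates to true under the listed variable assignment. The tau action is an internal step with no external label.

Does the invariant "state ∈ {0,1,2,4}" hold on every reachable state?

Inv-set: {0,1,2,4}
R = {0,3}
  0: ok
  3: outside
witness against invariant: tau → 3

Answer: INVARIANT VIOLATED at state 3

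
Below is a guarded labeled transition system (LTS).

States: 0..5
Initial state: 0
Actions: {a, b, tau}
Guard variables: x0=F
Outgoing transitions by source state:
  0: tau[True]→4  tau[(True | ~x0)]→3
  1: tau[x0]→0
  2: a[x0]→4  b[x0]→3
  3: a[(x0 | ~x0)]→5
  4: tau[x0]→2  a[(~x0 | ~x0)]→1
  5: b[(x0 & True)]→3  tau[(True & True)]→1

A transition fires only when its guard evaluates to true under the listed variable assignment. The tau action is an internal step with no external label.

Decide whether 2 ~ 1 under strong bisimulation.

Bisimulation quotient by refinement:
  round 0: {{0,1,2,3,4,5}}
  round 1: {{0,5},{1,2},{3,4}}
  round 2: {{0},{1,2},{3},{4},{5}}
stable after 3 split(s): 5 block(s)
2∈{1,2}, 1∈{1,2}

Answer: BISIMILAR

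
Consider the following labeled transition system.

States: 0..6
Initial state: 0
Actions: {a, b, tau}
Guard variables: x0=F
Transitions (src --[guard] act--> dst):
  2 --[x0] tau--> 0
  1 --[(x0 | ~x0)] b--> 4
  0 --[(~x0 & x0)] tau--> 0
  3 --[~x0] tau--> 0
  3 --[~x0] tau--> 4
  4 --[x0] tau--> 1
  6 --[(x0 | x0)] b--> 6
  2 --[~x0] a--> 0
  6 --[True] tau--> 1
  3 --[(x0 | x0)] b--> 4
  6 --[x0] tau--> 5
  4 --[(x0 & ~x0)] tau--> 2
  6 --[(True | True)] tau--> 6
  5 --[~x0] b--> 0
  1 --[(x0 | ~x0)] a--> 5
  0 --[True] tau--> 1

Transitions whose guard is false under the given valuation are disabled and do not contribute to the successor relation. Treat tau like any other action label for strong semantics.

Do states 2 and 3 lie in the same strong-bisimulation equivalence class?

Bisimulation quotient by refinement:
  π0 = {{0,1,2,3,4,5,6}}
  π1 = {{0,3,6},{1},{2},{4},{5}}
  π2 = {{0},{1},{2},{3},{4},{5},{6}}
7 equivalence class(es) (converged in 3)
class of 2: {2}; class of 3: {3}

Answer: NOT BISIMILAR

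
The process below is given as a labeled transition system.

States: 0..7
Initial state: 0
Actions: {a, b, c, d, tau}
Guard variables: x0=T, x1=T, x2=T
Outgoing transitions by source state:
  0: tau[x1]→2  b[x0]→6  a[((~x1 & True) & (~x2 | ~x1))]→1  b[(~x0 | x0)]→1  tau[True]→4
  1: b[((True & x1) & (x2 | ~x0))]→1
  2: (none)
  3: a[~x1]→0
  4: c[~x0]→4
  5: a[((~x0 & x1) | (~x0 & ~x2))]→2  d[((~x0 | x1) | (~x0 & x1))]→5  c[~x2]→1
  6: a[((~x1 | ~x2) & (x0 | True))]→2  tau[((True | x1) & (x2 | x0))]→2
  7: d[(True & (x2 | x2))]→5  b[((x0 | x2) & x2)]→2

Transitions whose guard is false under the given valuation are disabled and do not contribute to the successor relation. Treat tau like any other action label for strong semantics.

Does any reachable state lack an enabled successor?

Answer: DEADLOCK at state 2

Working:
Reachable = {0,1,2,4,6}
  0: b→1  b→6  tau→2  tau→4  [deg 4]
  1: b→1  [deg 1]
  2: ∅  [no exit]
  4: ∅  [no exit]
  6: tau→2  [deg 1]
trace reaching 2: tau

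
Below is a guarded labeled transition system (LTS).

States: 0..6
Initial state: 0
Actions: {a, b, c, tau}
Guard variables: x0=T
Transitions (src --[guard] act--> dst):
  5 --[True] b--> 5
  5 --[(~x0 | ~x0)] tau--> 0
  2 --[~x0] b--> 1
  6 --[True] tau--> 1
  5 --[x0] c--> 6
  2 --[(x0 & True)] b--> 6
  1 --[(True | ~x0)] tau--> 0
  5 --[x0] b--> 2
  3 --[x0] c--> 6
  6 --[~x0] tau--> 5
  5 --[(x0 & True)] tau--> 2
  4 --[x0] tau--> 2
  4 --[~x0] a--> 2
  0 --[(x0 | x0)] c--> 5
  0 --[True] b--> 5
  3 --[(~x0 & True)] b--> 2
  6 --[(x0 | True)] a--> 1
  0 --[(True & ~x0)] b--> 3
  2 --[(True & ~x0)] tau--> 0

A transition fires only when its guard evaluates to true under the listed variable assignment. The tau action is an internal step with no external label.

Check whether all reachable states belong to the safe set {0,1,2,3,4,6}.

Inv-set: {0,1,2,3,4,6}
Reach set: {0,1,2,5,6}
  0: safe
  1: safe
  2: safe
  5: outside
  6: safe
counterexample path to 5: c

Answer: INVARIANT VIOLATED at state 5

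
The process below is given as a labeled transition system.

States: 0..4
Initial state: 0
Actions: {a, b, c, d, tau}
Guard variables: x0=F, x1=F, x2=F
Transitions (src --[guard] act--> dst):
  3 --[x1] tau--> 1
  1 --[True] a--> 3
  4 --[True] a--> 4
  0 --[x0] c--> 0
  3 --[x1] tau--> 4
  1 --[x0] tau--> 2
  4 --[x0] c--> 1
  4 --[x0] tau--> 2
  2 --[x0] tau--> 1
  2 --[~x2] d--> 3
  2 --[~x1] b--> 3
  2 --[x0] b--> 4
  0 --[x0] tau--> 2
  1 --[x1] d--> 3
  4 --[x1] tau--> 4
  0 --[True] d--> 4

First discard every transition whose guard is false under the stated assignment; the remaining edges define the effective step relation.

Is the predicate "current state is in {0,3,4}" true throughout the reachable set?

Answer: INVARIANT HOLDS

Trace:
Inv-set: {0,3,4}
Reach set: {0,4}
  0: ✓
  4: ✓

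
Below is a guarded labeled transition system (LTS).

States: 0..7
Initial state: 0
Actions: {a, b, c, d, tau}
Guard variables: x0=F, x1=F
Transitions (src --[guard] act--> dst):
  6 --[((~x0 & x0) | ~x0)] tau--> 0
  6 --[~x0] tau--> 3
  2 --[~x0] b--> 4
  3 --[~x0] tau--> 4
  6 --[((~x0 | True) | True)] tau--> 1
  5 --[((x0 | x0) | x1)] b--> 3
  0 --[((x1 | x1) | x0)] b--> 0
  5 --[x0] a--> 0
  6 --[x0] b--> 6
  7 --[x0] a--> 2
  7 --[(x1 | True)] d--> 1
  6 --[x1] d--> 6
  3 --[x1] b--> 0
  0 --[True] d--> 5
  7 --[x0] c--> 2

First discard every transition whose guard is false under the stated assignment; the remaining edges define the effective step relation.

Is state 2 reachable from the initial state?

Guard filter leaves 7 enabled edge(s).
L0 = {0}
L1 = {5}  now seen {0,5}
R = {0,5}

Answer: UNREACHABLE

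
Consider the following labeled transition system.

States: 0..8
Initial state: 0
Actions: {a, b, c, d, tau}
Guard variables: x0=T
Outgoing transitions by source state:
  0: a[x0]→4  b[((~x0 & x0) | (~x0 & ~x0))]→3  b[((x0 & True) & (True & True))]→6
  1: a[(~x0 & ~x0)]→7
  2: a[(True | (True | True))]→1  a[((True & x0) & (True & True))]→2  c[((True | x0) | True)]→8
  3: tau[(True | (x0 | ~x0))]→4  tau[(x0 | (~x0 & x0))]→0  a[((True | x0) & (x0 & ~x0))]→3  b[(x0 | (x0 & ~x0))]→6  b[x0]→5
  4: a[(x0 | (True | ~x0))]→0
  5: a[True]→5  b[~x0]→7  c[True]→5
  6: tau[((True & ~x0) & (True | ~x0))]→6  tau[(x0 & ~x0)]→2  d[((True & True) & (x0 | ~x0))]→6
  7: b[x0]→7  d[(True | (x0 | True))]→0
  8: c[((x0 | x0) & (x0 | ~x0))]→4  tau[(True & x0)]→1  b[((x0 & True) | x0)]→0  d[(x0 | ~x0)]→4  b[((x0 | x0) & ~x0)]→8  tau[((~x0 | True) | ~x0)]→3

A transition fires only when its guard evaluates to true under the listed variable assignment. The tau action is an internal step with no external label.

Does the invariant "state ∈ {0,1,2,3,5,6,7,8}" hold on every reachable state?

Inv-set: {0,1,2,3,5,6,7,8}
R = {0,4,6}
  0: ok
  4: VIOLATES
  6: ok
reach 4 via a — violates

Answer: INVARIANT VIOLATED at state 4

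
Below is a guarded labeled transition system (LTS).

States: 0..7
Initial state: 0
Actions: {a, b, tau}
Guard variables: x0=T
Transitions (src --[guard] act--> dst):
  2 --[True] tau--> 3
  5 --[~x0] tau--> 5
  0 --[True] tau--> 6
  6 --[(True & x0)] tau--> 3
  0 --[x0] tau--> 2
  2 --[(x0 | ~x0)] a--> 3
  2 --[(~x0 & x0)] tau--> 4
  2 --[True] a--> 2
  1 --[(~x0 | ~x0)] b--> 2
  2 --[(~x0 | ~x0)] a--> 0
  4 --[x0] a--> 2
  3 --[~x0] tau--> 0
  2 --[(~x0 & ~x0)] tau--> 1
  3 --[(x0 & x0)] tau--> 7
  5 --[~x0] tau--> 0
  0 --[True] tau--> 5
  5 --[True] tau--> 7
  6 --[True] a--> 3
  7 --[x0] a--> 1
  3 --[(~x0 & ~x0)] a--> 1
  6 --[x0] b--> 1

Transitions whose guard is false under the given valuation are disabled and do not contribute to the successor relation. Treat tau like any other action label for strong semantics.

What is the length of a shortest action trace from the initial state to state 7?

Answer: 2

Trace:
Breadth-first toward 7:
  depth 0: {0}
  depth 1: {2,5,6}
  depth 2: {1,3,7}
first hit 7 at d=2 via tau·tau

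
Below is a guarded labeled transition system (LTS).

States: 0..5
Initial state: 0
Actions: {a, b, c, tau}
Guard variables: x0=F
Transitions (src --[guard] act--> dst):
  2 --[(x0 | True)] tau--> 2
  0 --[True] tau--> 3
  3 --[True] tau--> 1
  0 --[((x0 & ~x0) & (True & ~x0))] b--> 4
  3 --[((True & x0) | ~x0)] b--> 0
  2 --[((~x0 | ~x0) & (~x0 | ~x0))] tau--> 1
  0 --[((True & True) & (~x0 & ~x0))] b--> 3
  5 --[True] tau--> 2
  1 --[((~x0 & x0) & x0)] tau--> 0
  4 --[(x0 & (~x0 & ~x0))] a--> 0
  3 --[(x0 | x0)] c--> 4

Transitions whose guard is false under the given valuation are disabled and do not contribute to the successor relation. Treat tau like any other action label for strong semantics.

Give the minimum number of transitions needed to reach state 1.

Answer: 2

Working:
Layered search for 1:
  L0 = {0}
  L1 = {3}
  L2 = {1}
depth(1)=2, e.g. b·tau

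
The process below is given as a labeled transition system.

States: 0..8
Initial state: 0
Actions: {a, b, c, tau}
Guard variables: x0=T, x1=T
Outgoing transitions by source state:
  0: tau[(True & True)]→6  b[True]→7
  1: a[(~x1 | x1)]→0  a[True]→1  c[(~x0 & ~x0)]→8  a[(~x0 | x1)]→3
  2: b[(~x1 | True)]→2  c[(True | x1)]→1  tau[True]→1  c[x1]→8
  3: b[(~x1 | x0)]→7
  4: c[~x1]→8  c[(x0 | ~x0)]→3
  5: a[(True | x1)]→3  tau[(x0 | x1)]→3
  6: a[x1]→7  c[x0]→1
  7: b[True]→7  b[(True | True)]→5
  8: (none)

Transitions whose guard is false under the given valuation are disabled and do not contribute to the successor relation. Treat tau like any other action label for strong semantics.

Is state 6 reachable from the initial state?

Answer: REACHABLE

Working:
17 transition(s) survive guard evaluation.
Layer 0: {0}
Layer 1: {6,7}  cumulative {0,6,7}
Layer 2: {1,5}  cumulative {0,1,5,6,7}
Layer 3: {3}  cumulative {0,1,3,5,6,7}
R = {0,1,3,5,6,7}
trace reaching 6: tau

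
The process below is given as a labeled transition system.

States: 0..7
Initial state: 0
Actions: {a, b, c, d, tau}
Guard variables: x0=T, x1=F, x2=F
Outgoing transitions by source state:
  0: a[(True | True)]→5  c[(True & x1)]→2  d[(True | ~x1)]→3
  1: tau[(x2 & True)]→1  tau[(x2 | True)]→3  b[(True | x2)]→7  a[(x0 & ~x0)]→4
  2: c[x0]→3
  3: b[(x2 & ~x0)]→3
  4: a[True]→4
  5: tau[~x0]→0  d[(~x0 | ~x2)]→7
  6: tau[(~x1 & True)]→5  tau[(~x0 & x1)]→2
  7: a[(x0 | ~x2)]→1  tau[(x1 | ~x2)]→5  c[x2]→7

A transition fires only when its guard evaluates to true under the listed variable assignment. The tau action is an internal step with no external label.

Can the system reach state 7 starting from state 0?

Answer: REACHABLE

Trace:
After dropping false guards: 10 live edges.
depth 0: {0}
depth 1: {3,5}  total {0,3,5}
depth 2: {7}  total {0,3,5,7}
depth 3: {1}  total {0,1,3,5,7}
R = {0,1,3,5,7}
witness 7: a·d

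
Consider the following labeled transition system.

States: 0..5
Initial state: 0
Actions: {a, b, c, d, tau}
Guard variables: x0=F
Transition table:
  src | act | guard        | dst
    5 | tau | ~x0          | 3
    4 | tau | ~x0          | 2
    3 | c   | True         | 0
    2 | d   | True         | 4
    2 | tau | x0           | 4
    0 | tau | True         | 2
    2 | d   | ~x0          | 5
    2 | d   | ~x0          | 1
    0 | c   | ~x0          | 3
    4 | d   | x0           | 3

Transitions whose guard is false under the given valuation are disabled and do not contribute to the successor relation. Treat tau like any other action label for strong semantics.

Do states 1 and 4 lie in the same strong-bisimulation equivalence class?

Answer: NOT BISIMILAR

Analysis:
Bisimulation quotient by refinement:
  P[0] = {{0,1,2,3,4,5}}
  P[1] = {{0},{1},{2},{3},{4,5}}
  P[2] = {{0},{1},{2},{3},{4},{5}}
Fixed point at round 3; 6 class(es).
1∈{1}, 4∈{4}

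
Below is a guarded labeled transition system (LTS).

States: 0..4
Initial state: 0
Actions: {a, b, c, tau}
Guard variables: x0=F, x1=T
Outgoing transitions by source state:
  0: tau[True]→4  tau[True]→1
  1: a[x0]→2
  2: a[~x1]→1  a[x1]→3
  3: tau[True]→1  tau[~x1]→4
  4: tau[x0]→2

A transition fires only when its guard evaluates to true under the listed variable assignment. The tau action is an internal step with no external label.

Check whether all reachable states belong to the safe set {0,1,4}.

Answer: INVARIANT HOLDS

Analysis:
Safe = {0,1,4}
R = {0,1,4}
  0: safe
  1: safe
  4: safe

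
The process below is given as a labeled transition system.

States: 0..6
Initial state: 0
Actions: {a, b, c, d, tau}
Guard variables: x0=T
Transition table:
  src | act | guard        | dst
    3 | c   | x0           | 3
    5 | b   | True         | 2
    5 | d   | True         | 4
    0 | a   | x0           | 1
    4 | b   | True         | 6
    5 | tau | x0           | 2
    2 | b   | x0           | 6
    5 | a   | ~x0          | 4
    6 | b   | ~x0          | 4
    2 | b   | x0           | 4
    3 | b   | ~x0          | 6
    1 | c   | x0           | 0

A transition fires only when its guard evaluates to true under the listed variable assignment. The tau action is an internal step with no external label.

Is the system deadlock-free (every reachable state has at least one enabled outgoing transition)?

Reachable = {0,1}
  0: a→1  [1 exit(s)]
  1: c→0  [1 exit(s)]

Answer: DEADLOCK-FREE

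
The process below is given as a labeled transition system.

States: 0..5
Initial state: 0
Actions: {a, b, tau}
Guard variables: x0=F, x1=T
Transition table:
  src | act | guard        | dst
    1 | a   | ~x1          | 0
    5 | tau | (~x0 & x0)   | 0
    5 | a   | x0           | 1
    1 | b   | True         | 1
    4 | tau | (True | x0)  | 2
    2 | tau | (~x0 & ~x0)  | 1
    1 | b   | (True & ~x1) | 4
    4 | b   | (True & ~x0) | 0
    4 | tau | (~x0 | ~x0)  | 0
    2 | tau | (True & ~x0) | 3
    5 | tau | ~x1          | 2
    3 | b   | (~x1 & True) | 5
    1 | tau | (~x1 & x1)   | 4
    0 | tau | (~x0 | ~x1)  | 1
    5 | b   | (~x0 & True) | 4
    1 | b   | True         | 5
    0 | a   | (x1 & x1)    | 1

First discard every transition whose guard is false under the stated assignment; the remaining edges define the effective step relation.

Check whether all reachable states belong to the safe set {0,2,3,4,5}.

Answer: INVARIANT VIOLATED at state 1

Analysis:
Allowed set {0,2,3,4,5}
Reachable = {0,1,2,3,4,5}
  0: ✓
  1: outside
  2: ✓
  3: ✓
  4: ✓
  5: ✓
witness against invariant: tau → 1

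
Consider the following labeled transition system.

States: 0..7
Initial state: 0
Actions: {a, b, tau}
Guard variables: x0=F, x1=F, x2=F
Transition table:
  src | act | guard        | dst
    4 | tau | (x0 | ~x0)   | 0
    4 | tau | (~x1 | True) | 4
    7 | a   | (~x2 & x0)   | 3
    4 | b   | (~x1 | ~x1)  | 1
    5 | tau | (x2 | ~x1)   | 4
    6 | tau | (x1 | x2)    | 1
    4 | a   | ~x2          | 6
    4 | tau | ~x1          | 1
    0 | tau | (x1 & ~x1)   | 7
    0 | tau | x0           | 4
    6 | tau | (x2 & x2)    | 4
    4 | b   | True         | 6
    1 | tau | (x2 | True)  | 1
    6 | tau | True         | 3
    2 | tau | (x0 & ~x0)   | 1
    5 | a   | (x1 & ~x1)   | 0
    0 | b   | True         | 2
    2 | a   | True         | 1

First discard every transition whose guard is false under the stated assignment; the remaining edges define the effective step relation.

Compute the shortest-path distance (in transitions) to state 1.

Layered search for 1:
  L0 = {0}
  L1 = {2}
  L2 = {1}
1 enters at depth 2; path b·a

Answer: 2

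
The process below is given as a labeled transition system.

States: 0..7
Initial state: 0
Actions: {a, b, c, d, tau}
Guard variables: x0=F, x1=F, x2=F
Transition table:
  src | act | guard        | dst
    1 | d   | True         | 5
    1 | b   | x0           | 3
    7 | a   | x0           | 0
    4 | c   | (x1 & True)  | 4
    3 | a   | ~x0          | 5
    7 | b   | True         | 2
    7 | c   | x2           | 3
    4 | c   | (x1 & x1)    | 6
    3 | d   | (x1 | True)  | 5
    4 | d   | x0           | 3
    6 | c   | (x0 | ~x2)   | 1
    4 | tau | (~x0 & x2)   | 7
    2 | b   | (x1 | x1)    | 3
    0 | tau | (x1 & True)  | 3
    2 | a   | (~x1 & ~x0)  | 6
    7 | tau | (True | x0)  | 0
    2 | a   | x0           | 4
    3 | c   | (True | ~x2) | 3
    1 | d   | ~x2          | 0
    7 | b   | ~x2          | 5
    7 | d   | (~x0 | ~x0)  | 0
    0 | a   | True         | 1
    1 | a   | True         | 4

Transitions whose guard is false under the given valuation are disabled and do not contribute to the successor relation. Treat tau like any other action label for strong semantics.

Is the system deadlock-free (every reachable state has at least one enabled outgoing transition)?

Reach set: {0,1,4,5}
  0: a→1  [1 out]
  1: a→4  d→0  d→5  [3 out]
  4: ∅  [no exit]
  5: ∅  [no exit]
witness 4: a·a

Answer: DEADLOCK at state 4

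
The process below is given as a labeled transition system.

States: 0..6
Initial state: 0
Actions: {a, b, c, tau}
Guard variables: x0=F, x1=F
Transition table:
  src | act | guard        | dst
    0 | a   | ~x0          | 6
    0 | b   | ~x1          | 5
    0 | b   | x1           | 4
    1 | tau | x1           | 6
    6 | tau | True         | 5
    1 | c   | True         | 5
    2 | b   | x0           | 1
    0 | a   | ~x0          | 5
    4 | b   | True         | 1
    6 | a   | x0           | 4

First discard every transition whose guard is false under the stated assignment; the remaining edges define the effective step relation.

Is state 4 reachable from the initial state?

6 transition(s) survive guard evaluation.
Layer 0: {0}
Layer 1: {5,6}  total {0,5,6}
R = {0,5,6}

Answer: UNREACHABLE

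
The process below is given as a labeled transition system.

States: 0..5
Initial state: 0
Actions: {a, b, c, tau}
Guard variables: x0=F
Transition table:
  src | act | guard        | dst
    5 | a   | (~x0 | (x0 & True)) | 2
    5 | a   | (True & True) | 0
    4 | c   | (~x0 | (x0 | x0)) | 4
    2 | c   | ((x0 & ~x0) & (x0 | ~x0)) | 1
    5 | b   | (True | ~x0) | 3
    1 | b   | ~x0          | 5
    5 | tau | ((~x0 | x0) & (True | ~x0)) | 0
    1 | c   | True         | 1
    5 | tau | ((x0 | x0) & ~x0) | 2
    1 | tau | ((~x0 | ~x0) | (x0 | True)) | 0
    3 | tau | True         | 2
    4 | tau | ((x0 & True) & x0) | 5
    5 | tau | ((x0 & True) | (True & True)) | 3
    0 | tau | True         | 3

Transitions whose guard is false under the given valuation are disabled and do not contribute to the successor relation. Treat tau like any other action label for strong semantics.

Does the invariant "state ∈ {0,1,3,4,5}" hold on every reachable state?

Safe = {0,1,3,4,5}
R = {0,2,3}
  0: safe
  2: outside
  3: safe
counterexample path to 2: tau·tau

Answer: INVARIANT VIOLATED at state 2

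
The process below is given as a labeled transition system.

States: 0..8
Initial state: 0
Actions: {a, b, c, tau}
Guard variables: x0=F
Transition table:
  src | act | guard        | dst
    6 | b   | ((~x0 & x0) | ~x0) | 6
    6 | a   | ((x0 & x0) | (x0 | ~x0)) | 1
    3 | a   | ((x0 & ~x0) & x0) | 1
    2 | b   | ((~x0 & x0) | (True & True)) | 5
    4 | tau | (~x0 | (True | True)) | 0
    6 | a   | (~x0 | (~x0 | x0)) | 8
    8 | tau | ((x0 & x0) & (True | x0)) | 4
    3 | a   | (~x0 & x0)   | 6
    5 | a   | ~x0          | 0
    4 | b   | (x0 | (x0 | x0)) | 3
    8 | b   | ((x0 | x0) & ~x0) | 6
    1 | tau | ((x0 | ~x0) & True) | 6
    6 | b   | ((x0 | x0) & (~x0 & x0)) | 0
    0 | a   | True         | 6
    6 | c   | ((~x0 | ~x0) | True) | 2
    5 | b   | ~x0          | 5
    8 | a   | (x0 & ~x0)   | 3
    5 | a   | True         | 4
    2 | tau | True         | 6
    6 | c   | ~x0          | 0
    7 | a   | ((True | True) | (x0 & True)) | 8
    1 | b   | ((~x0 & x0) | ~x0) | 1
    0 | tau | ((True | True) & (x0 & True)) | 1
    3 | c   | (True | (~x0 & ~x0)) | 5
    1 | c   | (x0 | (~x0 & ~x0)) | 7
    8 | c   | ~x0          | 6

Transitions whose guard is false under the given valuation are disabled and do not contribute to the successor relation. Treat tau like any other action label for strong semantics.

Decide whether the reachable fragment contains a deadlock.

Answer: DEADLOCK-FREE

Working:
Reach set: {0,1,2,4,5,6,7,8}
  0: a→6  [1 exit(s)]
  1: b→1  c→7  tau→6  [3 exit(s)]
  2: b→5  tau→6  [2 exit(s)]
  4: tau→0  [1 exit(s)]
  5: a→0  a→4  b→5  [3 exit(s)]
  6: a→1  a→8  b→6  c→0  c→2  [5 exit(s)]
  7: a→8  [1 exit(s)]
  8: c→6  [1 exit(s)]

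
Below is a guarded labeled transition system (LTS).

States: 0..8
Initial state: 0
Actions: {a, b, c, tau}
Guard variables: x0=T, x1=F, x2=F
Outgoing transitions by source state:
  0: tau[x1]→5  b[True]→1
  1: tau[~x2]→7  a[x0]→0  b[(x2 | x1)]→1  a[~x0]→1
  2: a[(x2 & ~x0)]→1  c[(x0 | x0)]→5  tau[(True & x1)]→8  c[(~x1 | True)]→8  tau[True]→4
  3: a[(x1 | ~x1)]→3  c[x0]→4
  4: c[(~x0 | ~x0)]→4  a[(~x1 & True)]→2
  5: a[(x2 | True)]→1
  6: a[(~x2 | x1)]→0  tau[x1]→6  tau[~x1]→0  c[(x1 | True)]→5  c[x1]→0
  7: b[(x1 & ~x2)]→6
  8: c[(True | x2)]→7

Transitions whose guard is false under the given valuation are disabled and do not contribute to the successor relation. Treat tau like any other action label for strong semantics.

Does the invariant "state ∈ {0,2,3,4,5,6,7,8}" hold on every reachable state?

Answer: INVARIANT VIOLATED at state 1

Trace:
Inv-set: {0,2,3,4,5,6,7,8}
Reach set: {0,1,7}
  0: ✓
  1: ✗ unsafe
  7: ✓
counterexample path to 1: b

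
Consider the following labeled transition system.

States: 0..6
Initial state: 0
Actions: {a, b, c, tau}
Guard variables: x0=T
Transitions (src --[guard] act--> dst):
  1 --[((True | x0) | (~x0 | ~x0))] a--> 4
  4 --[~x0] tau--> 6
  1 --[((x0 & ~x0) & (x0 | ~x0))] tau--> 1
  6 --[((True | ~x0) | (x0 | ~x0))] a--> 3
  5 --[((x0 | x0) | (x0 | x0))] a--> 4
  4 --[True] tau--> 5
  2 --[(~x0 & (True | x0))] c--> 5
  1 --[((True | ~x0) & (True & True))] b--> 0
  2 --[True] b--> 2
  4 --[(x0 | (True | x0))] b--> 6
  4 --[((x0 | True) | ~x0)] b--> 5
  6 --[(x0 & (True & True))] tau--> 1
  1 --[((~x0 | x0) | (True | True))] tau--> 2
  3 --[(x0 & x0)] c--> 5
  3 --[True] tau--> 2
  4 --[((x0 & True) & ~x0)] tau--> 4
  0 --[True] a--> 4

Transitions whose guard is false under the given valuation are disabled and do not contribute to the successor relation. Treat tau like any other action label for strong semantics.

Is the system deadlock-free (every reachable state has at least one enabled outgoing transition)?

Answer: DEADLOCK-FREE

Analysis:
R = {0,1,2,3,4,5,6}
  0: a→4  [1 out]
  1: a→4  b→0  tau→2  [3 out]
  2: b→2  [1 out]
  3: c→5  tau→2  [2 out]
  4: b→5  b→6  tau→5  [3 out]
  5: a→4  [1 out]
  6: a→3  tau→1  [2 out]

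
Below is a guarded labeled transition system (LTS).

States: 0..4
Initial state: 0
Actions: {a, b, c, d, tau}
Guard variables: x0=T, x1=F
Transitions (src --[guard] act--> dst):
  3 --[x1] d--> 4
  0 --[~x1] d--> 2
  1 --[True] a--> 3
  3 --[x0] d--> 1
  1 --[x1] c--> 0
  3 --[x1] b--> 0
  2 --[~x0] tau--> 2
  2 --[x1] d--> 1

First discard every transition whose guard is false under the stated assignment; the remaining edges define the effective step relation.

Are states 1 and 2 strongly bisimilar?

Answer: NOT BISIMILAR

Analysis:
Compute ~ classes (split until stable):
  P[0] = {{0,1,2,3,4}}
  P[1] = {{0,3},{1},{2,4}}
  P[2] = {{0},{1},{2,4},{3}}
Fixed point at round 3; 4 class(es).
1∈{1}, 2∈{2,4}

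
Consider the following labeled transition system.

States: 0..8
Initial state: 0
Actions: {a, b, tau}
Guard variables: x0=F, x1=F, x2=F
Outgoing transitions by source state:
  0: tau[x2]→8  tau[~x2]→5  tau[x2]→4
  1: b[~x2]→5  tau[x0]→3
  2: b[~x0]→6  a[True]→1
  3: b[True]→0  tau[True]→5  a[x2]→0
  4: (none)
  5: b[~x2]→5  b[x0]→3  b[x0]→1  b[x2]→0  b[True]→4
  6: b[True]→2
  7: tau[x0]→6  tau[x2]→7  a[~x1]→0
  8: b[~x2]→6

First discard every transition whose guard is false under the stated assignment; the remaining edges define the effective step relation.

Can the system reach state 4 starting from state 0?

11 transition(s) survive guard evaluation.
depth 0: {0}
depth 1: {5}  cumulative {0,5}
depth 2: {4}  cumulative {0,4,5}
R = {0,4,5}
witness 4: tau·b

Answer: REACHABLE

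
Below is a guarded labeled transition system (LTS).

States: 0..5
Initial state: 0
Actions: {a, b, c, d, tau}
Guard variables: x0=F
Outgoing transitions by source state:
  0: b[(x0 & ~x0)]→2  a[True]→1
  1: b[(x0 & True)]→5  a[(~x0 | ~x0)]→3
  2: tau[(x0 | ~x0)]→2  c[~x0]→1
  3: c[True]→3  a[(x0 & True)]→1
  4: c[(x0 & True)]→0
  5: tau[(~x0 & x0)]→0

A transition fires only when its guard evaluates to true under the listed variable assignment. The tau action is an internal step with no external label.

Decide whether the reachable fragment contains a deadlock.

Answer: DEADLOCK-FREE

Working:
Reach set: {0,1,3}
  0: a→1  [1 exit(s)]
  1: a→3  [1 exit(s)]
  3: c→3  [1 exit(s)]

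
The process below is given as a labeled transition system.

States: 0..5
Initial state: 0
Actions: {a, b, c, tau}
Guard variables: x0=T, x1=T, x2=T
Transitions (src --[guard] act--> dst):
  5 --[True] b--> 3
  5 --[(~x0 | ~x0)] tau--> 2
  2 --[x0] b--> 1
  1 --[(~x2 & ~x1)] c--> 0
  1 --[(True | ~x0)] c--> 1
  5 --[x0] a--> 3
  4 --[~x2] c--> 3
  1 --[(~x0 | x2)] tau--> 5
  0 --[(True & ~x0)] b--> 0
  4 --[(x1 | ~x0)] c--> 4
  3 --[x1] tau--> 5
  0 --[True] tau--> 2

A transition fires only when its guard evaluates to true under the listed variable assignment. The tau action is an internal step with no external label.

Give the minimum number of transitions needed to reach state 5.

Answer: 3

Analysis:
BFS to 5:
  L0 = {0}
  L1 = {2}
  L2 = {1}
  L3 = {5}
first hit 5 at d=3 via tau·b·tau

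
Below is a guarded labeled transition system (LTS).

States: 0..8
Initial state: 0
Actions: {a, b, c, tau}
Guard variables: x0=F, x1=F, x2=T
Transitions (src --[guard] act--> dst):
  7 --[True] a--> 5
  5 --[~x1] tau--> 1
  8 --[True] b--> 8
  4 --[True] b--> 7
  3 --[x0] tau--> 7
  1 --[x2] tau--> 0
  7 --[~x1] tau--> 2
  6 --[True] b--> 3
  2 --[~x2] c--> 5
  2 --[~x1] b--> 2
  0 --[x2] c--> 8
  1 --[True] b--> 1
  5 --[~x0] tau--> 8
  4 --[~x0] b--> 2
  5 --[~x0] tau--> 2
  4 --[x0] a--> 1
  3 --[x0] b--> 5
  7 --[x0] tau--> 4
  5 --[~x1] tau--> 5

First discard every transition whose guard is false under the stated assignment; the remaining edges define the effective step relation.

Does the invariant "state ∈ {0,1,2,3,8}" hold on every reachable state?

Safe = {0,1,2,3,8}
Reachable = {0,8}
  0: safe
  8: safe

Answer: INVARIANT HOLDS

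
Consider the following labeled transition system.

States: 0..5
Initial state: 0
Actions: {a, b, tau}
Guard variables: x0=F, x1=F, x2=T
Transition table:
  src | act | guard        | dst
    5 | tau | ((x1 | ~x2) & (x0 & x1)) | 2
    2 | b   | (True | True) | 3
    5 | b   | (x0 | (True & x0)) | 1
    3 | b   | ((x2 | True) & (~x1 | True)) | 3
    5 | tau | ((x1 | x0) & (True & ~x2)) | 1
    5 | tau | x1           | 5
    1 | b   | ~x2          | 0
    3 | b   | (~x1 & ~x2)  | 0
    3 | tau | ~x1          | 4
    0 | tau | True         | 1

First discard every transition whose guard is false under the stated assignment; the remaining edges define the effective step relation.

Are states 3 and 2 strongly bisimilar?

Compute ~ classes (split until stable):
  π0 = {{0,1,2,3,4,5}}
  π1 = {{0},{1,4,5},{2},{3}}
Fixed point at round 2; 4 class(es).
3∈{3}, 2∈{2}

Answer: NOT BISIMILAR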